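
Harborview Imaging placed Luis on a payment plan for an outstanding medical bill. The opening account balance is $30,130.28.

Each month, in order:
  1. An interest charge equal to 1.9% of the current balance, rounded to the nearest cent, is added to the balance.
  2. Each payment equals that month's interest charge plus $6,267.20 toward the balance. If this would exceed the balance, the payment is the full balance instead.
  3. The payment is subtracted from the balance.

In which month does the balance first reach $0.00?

Month 1: opening $30,130.28; interest $572.48 → $30,702.76; payment $6,839.68; balance $23,863.08
Month 2: opening $23,863.08; interest $453.40 → $24,316.48; payment $6,720.60; balance $17,595.88
Month 3: opening $17,595.88; interest $334.32 → $17,930.20; payment $6,601.52; balance $11,328.68
Month 4: opening $11,328.68; interest $215.24 → $11,543.92; payment $6,482.44; balance $5,061.48
Month 5: opening $5,061.48; interest $96.17 → $5,157.65; payment $5,157.65; balance $0.00
Balance reaches $0.00 in month 5.

5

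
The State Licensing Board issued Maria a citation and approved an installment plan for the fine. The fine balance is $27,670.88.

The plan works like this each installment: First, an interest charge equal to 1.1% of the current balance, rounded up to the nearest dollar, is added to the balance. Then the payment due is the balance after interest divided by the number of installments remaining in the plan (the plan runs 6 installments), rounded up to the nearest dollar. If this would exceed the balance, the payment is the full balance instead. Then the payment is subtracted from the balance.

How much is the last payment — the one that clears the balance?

$4,925.88

Installment 1: $27,670.88 +$305.00 interest = $27,975.88; pay $4,663.00 → $23,312.88
Installment 2: $23,312.88 +$257.00 interest = $23,569.88; pay $4,714.00 → $18,855.88
Installment 3: $18,855.88 +$208.00 interest = $19,063.88; pay $4,766.00 → $14,297.88
Installment 4: $14,297.88 +$158.00 interest = $14,455.88; pay $4,819.00 → $9,636.88
Installment 5: $9,636.88 +$107.00 interest = $9,743.88; pay $4,872.00 → $4,871.88
Installment 6: $4,871.88 +$54.00 interest = $4,925.88; pay $4,925.88 → $0.00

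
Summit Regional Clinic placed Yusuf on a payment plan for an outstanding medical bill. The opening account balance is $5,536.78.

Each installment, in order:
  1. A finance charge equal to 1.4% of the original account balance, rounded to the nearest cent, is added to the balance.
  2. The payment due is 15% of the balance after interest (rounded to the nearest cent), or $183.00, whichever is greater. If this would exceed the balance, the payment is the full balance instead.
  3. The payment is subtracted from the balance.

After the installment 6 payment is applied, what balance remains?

Installment 1: $5,536.78 +$77.51 interest = $5,614.29; pay $842.14 → $4,772.15
Installment 2: $4,772.15 +$77.51 interest = $4,849.66; pay $727.45 → $4,122.21
Installment 3: $4,122.21 +$77.51 interest = $4,199.72; pay $629.96 → $3,569.76
Installment 4: $3,569.76 +$77.51 interest = $3,647.27; pay $547.09 → $3,100.18
Installment 5: $3,100.18 +$77.51 interest = $3,177.69; pay $476.65 → $2,701.04
Installment 6: $2,701.04 +$77.51 interest = $2,778.55; pay $416.78 → $2,361.77

$2,361.77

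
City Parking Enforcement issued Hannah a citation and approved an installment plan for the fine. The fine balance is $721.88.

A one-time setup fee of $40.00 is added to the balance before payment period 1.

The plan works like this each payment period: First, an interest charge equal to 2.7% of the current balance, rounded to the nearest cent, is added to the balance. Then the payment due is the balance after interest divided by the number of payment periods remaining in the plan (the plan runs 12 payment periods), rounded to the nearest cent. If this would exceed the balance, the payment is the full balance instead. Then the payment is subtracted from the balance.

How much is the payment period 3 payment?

$68.77

Payment period 1: $761.88 +$20.57 interest = $782.45; pay $65.20 → $717.25
Payment period 2: $717.25 +$19.37 interest = $736.62; pay $66.97 → $669.65
Payment period 3: $669.65 +$18.08 interest = $687.73; pay $68.77 → $618.96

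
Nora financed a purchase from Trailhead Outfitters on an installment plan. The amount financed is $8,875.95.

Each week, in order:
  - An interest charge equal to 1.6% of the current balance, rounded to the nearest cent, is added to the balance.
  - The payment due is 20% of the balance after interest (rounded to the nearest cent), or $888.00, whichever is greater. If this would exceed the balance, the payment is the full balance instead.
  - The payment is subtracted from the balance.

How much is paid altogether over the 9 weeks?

# | Opening | Interest | Payment | End bal
1 | $8,875.95 | $142.02 | $1,803.59 | $7,214.38
2 | $7,214.38 | $115.43 | $1,465.96 | $5,863.85
3 | $5,863.85 | $93.82 | $1,191.53 | $4,766.14
4 | $4,766.14 | $76.26 | $968.48 | $3,873.92
5 | $3,873.92 | $61.98 | $888.00 | $3,047.90
6 | $3,047.90 | $48.77 | $888.00 | $2,208.67
7 | $2,208.67 | $35.34 | $888.00 | $1,356.01
8 | $1,356.01 | $21.70 | $888.00 | $489.71
9 | $489.71 | $7.84 | $497.55 | $0.00
Total paid: $9,479.11

$9,479.11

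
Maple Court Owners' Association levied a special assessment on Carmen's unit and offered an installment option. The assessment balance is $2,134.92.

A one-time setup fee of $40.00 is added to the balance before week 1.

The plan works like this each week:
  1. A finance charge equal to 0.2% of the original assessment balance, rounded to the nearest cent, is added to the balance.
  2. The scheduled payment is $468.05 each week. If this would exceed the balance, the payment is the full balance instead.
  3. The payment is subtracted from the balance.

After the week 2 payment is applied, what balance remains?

$1,247.36

Week 1: $2,174.92 +$4.27 interest = $2,179.19; pay $468.05 → $1,711.14
Week 2: $1,711.14 +$4.27 interest = $1,715.41; pay $468.05 → $1,247.36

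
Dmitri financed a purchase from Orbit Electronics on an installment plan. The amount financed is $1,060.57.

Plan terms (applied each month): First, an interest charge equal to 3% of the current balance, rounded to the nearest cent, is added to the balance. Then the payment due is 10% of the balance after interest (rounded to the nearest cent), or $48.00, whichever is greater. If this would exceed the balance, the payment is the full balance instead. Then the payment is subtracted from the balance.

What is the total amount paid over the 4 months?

Month 1: $1,060.57 +$31.82 interest = $1,092.39; pay $109.24 → $983.15
Month 2: $983.15 +$29.49 interest = $1,012.64; pay $101.26 → $911.38
Month 3: $911.38 +$27.34 interest = $938.72; pay $93.87 → $844.85
Month 4: $844.85 +$25.35 interest = $870.20; pay $87.02 → $783.18
Total paid: $391.39

$391.39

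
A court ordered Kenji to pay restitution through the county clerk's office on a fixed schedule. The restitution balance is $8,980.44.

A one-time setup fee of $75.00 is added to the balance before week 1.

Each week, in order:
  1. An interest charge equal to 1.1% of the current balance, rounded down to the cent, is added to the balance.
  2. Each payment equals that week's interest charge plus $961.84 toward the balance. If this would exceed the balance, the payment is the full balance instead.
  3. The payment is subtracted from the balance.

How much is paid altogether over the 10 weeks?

$9,575.34

Week 1: opening $9,055.44; interest $99.60 → $9,155.04; payment $1,061.44; balance $8,093.60
Week 2: opening $8,093.60; interest $89.02 → $8,182.62; payment $1,050.86; balance $7,131.76
Week 3: opening $7,131.76; interest $78.44 → $7,210.20; payment $1,040.28; balance $6,169.92
Week 4: opening $6,169.92; interest $67.86 → $6,237.78; payment $1,029.70; balance $5,208.08
Week 5: opening $5,208.08; interest $57.28 → $5,265.36; payment $1,019.12; balance $4,246.24
Week 6: opening $4,246.24; interest $46.70 → $4,292.94; payment $1,008.54; balance $3,284.40
Week 7: opening $3,284.40; interest $36.12 → $3,320.52; payment $997.96; balance $2,322.56
Week 8: opening $2,322.56; interest $25.54 → $2,348.10; payment $987.38; balance $1,360.72
Week 9: opening $1,360.72; interest $14.96 → $1,375.68; payment $976.80; balance $398.88
Week 10: opening $398.88; interest $4.38 → $403.26; payment $403.26; balance $0.00
Total paid: $9,575.34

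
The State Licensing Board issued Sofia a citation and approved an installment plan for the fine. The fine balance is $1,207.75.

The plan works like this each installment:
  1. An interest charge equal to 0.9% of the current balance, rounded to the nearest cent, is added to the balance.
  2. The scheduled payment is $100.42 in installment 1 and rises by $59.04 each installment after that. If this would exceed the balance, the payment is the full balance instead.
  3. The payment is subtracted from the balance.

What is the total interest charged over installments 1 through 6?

$42.28

# | Opening | Interest | Payment | End bal
1 | $1,207.75 | $10.87 | $100.42 | $1,118.20
2 | $1,118.20 | $10.06 | $159.46 | $968.80
3 | $968.80 | $8.72 | $218.50 | $759.02
4 | $759.02 | $6.83 | $277.54 | $488.31
5 | $488.31 | $4.39 | $336.58 | $156.12
6 | $156.12 | $1.41 | $157.53 | $0.00
Total interest: $10.87 + $10.06 + $8.72 + $6.83 + $4.39 + $1.41 = $42.28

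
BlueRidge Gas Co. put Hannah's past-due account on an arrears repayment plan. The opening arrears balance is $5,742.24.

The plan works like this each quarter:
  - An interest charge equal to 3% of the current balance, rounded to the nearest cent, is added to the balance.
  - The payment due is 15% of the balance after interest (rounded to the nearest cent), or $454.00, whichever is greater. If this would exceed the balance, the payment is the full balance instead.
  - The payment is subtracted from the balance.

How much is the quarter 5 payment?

$521.24

Quarter 1: opening $5,742.24; interest $172.27 → $5,914.51; payment $887.18; balance $5,027.33
Quarter 2: opening $5,027.33; interest $150.82 → $5,178.15; payment $776.72; balance $4,401.43
Quarter 3: opening $4,401.43; interest $132.04 → $4,533.47; payment $680.02; balance $3,853.45
Quarter 4: opening $3,853.45; interest $115.60 → $3,969.05; payment $595.36; balance $3,373.69
Quarter 5: opening $3,373.69; interest $101.21 → $3,474.90; payment $521.24; balance $2,953.66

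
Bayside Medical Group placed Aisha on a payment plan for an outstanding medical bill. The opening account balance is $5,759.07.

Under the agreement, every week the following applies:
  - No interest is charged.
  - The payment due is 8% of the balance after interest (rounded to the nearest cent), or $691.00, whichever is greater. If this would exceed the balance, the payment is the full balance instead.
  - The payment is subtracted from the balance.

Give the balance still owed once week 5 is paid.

Week 1: $5,759.07 − $691.00 → $5,068.07
Week 2: $5,068.07 − $691.00 → $4,377.07
Week 3: $4,377.07 − $691.00 → $3,686.07
Week 4: $3,686.07 − $691.00 → $2,995.07
Week 5: $2,995.07 − $691.00 → $2,304.07

$2,304.07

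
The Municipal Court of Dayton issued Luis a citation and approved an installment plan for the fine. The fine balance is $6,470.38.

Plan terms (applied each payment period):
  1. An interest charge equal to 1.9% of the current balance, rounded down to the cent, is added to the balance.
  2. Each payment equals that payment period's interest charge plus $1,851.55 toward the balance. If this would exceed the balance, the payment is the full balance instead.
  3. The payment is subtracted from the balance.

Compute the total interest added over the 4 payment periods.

Payment period 1: opening $6,470.38; interest $122.93 → $6,593.31; payment $1,974.48; balance $4,618.83
Payment period 2: opening $4,618.83; interest $87.75 → $4,706.58; payment $1,939.30; balance $2,767.28
Payment period 3: opening $2,767.28; interest $52.57 → $2,819.85; payment $1,904.12; balance $915.73
Payment period 4: opening $915.73; interest $17.39 → $933.12; payment $933.12; balance $0.00
Total interest: $122.93 + $87.75 + $52.57 + $17.39 = $280.64

$280.64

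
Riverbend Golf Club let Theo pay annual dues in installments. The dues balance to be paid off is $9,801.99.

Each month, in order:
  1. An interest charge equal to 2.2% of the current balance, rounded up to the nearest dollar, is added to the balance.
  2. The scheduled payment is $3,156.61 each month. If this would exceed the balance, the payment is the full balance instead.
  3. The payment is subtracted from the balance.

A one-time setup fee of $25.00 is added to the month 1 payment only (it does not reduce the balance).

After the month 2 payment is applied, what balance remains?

Month 1: $9,801.99 +$216.00 interest = $10,017.99; pay $3,156.61 (+ $25.00 fee) → $6,861.38
Month 2: $6,861.38 +$151.00 interest = $7,012.38; pay $3,156.61 → $3,855.77

$3,855.77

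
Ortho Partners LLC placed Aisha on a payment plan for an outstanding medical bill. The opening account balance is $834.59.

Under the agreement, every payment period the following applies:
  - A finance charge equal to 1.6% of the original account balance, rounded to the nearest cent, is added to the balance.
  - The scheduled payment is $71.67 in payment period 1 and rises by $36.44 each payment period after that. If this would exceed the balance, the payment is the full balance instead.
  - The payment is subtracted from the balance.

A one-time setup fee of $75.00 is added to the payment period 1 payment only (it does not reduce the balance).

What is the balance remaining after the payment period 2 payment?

Payment period 1: $834.59 +$13.35 interest = $847.94; pay $71.67 (+ $75.00 fee) → $776.27
Payment period 2: $776.27 +$13.35 interest = $789.62; pay $108.11 → $681.51

$681.51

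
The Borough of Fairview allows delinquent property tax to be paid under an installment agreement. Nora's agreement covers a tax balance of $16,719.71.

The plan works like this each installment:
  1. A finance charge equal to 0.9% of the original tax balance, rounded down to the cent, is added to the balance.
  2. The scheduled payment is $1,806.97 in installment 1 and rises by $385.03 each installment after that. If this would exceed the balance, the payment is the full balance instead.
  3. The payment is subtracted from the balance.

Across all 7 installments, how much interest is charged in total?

Installment 1: $16,719.71 +$150.47 interest = $16,870.18; pay $1,806.97 → $15,063.21
Installment 2: $15,063.21 +$150.47 interest = $15,213.68; pay $2,192.00 → $13,021.68
Installment 3: $13,021.68 +$150.47 interest = $13,172.15; pay $2,577.03 → $10,595.12
Installment 4: $10,595.12 +$150.47 interest = $10,745.59; pay $2,962.06 → $7,783.53
Installment 5: $7,783.53 +$150.47 interest = $7,934.00; pay $3,347.09 → $4,586.91
Installment 6: $4,586.91 +$150.47 interest = $4,737.38; pay $3,732.12 → $1,005.26
Installment 7: $1,005.26 +$150.47 interest = $1,155.73; pay $1,155.73 → $0.00
Total interest: $150.47 + $150.47 + $150.47 + $150.47 + $150.47 + $150.47 + $150.47 = $1,053.29

$1,053.29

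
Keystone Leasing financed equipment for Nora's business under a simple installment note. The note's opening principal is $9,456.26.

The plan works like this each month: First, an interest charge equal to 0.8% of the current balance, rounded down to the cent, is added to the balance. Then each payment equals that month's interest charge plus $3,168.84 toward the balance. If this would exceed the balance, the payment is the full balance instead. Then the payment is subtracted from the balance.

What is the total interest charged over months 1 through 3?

$150.88

Month 1: $9,456.26 +$75.65 interest = $9,531.91; pay $3,244.49 → $6,287.42
Month 2: $6,287.42 +$50.29 interest = $6,337.71; pay $3,219.13 → $3,118.58
Month 3: $3,118.58 +$24.94 interest = $3,143.52; pay $3,143.52 → $0.00
Total interest: $75.65 + $50.29 + $24.94 = $150.88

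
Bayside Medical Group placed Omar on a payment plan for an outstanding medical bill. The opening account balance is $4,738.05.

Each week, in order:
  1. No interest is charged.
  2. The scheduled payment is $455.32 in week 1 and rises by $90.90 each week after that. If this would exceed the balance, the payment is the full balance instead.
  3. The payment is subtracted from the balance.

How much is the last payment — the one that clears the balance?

Week 1: opening $4,738.05; payment $455.32; balance $4,282.73
Week 2: opening $4,282.73; payment $546.22; balance $3,736.51
Week 3: opening $3,736.51; payment $637.12; balance $3,099.39
Week 4: opening $3,099.39; payment $728.02; balance $2,371.37
Week 5: opening $2,371.37; payment $818.92; balance $1,552.45
Week 6: opening $1,552.45; payment $909.82; balance $642.63
Week 7: opening $642.63; payment $642.63; balance $0.00

$642.63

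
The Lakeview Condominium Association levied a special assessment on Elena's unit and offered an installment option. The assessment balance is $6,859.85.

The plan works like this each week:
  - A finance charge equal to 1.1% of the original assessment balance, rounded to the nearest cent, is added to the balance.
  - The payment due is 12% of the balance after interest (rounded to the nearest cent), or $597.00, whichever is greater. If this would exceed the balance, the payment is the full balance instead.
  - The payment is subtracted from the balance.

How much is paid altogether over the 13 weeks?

$7,840.83

Week 1: opening $6,859.85; interest $75.46 → $6,935.31; payment $832.24; balance $6,103.07
Week 2: opening $6,103.07; interest $75.46 → $6,178.53; payment $741.42; balance $5,437.11
Week 3: opening $5,437.11; interest $75.46 → $5,512.57; payment $661.51; balance $4,851.06
Week 4: opening $4,851.06; interest $75.46 → $4,926.52; payment $597.00; balance $4,329.52
Week 5: opening $4,329.52; interest $75.46 → $4,404.98; payment $597.00; balance $3,807.98
Week 6: opening $3,807.98; interest $75.46 → $3,883.44; payment $597.00; balance $3,286.44
Week 7: opening $3,286.44; interest $75.46 → $3,361.90; payment $597.00; balance $2,764.90
Week 8: opening $2,764.90; interest $75.46 → $2,840.36; payment $597.00; balance $2,243.36
Week 9: opening $2,243.36; interest $75.46 → $2,318.82; payment $597.00; balance $1,721.82
Week 10: opening $1,721.82; interest $75.46 → $1,797.28; payment $597.00; balance $1,200.28
Week 11: opening $1,200.28; interest $75.46 → $1,275.74; payment $597.00; balance $678.74
Week 12: opening $678.74; interest $75.46 → $754.20; payment $597.00; balance $157.20
Week 13: opening $157.20; interest $75.46 → $232.66; payment $232.66; balance $0.00
Total paid: $7,840.83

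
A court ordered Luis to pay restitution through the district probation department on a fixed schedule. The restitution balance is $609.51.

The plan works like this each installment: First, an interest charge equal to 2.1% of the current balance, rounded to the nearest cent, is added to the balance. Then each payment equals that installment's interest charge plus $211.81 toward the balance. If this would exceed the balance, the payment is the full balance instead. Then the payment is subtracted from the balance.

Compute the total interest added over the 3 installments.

Installment 1: opening $609.51; interest $12.80 → $622.31; payment $224.61; balance $397.70
Installment 2: opening $397.70; interest $8.35 → $406.05; payment $220.16; balance $185.89
Installment 3: opening $185.89; interest $3.90 → $189.79; payment $189.79; balance $0.00
Total interest: $12.80 + $8.35 + $3.90 = $25.05

$25.05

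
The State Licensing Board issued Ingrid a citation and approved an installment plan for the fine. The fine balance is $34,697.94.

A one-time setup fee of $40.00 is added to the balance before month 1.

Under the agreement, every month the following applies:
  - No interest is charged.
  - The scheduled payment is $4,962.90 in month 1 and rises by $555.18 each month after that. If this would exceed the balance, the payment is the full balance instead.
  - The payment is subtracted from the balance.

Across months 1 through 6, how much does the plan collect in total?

$34,737.94

# | Opening | Payment | End bal
1 | $34,737.94 | $4,962.90 | $29,775.04
2 | $29,775.04 | $5,518.08 | $24,256.96
3 | $24,256.96 | $6,073.26 | $18,183.70
4 | $18,183.70 | $6,628.44 | $11,555.26
5 | $11,555.26 | $7,183.62 | $4,371.64
6 | $4,371.64 | $4,371.64 | $0.00
Total paid: $34,737.94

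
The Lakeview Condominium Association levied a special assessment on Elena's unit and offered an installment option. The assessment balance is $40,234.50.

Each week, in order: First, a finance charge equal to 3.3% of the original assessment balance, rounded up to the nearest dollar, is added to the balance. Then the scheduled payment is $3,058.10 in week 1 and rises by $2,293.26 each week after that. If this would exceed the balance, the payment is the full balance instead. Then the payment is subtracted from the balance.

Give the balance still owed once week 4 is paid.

$19,554.54

Week 1: $40,234.50 +$1,328.00 interest = $41,562.50; pay $3,058.10 → $38,504.40
Week 2: $38,504.40 +$1,328.00 interest = $39,832.40; pay $5,351.36 → $34,481.04
Week 3: $34,481.04 +$1,328.00 interest = $35,809.04; pay $7,644.62 → $28,164.42
Week 4: $28,164.42 +$1,328.00 interest = $29,492.42; pay $9,937.88 → $19,554.54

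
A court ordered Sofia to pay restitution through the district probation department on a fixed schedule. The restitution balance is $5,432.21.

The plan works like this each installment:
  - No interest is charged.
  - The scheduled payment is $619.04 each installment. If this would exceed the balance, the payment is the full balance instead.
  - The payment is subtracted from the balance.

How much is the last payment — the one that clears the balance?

$479.89

# | Opening | Payment | End bal
1 | $5,432.21 | $619.04 | $4,813.17
2 | $4,813.17 | $619.04 | $4,194.13
3 | $4,194.13 | $619.04 | $3,575.09
4 | $3,575.09 | $619.04 | $2,956.05
5 | $2,956.05 | $619.04 | $2,337.01
6 | $2,337.01 | $619.04 | $1,717.97
7 | $1,717.97 | $619.04 | $1,098.93
8 | $1,098.93 | $619.04 | $479.89
9 | $479.89 | $479.89 | $0.00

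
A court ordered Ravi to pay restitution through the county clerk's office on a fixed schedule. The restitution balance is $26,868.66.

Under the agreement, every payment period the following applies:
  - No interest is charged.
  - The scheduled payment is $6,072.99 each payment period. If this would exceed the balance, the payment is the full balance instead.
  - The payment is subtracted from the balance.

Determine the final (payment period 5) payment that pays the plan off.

# | Opening | Payment | End bal
1 | $26,868.66 | $6,072.99 | $20,795.67
2 | $20,795.67 | $6,072.99 | $14,722.68
3 | $14,722.68 | $6,072.99 | $8,649.69
4 | $8,649.69 | $6,072.99 | $2,576.70
5 | $2,576.70 | $2,576.70 | $0.00

$2,576.70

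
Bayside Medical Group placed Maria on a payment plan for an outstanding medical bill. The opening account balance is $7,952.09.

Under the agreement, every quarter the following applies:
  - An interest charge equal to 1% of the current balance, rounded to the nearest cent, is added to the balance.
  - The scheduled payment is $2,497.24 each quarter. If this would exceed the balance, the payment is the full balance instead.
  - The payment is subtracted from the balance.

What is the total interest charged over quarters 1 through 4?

Quarter 1: opening $7,952.09; interest $79.52 → $8,031.61; payment $2,497.24; balance $5,534.37
Quarter 2: opening $5,534.37; interest $55.34 → $5,589.71; payment $2,497.24; balance $3,092.47
Quarter 3: opening $3,092.47; interest $30.92 → $3,123.39; payment $2,497.24; balance $626.15
Quarter 4: opening $626.15; interest $6.26 → $632.41; payment $632.41; balance $0.00
Total interest: $79.52 + $55.34 + $30.92 + $6.26 = $172.04

$172.04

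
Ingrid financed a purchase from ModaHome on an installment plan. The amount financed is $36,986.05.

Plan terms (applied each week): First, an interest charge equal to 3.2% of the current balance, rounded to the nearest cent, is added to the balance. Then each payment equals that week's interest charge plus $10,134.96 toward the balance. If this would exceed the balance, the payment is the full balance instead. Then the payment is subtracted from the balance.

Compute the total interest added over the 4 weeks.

Week 1: $36,986.05 +$1,183.55 interest = $38,169.60; pay $11,318.51 → $26,851.09
Week 2: $26,851.09 +$859.23 interest = $27,710.32; pay $10,994.19 → $16,716.13
Week 3: $16,716.13 +$534.92 interest = $17,251.05; pay $10,669.88 → $6,581.17
Week 4: $6,581.17 +$210.60 interest = $6,791.77; pay $6,791.77 → $0.00
Total interest: $1,183.55 + $859.23 + $534.92 + $210.60 = $2,788.30

$2,788.30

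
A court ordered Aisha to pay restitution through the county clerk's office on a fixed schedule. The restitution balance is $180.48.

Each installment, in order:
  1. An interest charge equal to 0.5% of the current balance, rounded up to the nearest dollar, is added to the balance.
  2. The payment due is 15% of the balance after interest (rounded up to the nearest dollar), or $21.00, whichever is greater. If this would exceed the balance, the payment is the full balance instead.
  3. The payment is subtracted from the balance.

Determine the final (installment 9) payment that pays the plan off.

$11.48

Installment 1: opening $180.48; interest $1.00 → $181.48; payment $28.00; balance $153.48
Installment 2: opening $153.48; interest $1.00 → $154.48; payment $24.00; balance $130.48
Installment 3: opening $130.48; interest $1.00 → $131.48; payment $21.00; balance $110.48
Installment 4: opening $110.48; interest $1.00 → $111.48; payment $21.00; balance $90.48
Installment 5: opening $90.48; interest $1.00 → $91.48; payment $21.00; balance $70.48
Installment 6: opening $70.48; interest $1.00 → $71.48; payment $21.00; balance $50.48
Installment 7: opening $50.48; interest $1.00 → $51.48; payment $21.00; balance $30.48
Installment 8: opening $30.48; interest $1.00 → $31.48; payment $21.00; balance $10.48
Installment 9: opening $10.48; interest $1.00 → $11.48; payment $11.48; balance $0.00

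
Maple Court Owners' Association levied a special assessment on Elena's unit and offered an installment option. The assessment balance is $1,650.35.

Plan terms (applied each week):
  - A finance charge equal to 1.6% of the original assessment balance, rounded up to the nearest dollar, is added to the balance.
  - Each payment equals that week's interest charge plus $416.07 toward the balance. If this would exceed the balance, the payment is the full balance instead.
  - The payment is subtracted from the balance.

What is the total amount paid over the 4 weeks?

$1,758.35

Week 1: $1,650.35 +$27.00 interest = $1,677.35; pay $443.07 → $1,234.28
Week 2: $1,234.28 +$27.00 interest = $1,261.28; pay $443.07 → $818.21
Week 3: $818.21 +$27.00 interest = $845.21; pay $443.07 → $402.14
Week 4: $402.14 +$27.00 interest = $429.14; pay $429.14 → $0.00
Total paid: $1,758.35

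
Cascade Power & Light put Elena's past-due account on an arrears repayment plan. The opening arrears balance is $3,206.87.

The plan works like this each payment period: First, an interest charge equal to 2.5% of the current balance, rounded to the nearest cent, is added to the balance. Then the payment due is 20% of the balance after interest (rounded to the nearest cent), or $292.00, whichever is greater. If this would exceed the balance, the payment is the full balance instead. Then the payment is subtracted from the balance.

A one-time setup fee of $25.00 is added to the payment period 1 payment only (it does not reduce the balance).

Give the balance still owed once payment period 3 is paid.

Payment period 1: opening $3,206.87; interest $80.17 → $3,287.04; payment $657.41 (+ $25.00 fee); balance $2,629.63
Payment period 2: opening $2,629.63; interest $65.74 → $2,695.37; payment $539.07; balance $2,156.30
Payment period 3: opening $2,156.30; interest $53.91 → $2,210.21; payment $442.04; balance $1,768.17

$1,768.17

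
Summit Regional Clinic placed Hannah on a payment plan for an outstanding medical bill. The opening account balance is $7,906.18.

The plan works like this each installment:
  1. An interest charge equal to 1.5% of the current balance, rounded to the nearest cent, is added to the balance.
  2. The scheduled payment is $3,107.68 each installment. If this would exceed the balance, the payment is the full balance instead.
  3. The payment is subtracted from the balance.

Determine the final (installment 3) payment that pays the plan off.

$1,911.42

Installment 1: $7,906.18 +$118.59 interest = $8,024.77; pay $3,107.68 → $4,917.09
Installment 2: $4,917.09 +$73.76 interest = $4,990.85; pay $3,107.68 → $1,883.17
Installment 3: $1,883.17 +$28.25 interest = $1,911.42; pay $1,911.42 → $0.00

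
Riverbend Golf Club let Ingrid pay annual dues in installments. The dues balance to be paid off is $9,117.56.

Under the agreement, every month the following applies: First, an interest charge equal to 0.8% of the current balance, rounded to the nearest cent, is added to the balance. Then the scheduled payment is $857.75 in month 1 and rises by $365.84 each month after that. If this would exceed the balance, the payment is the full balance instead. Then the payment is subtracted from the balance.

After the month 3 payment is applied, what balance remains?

Month 1: $9,117.56 +$72.94 interest = $9,190.50; pay $857.75 → $8,332.75
Month 2: $8,332.75 +$66.66 interest = $8,399.41; pay $1,223.59 → $7,175.82
Month 3: $7,175.82 +$57.41 interest = $7,233.23; pay $1,589.43 → $5,643.80

$5,643.80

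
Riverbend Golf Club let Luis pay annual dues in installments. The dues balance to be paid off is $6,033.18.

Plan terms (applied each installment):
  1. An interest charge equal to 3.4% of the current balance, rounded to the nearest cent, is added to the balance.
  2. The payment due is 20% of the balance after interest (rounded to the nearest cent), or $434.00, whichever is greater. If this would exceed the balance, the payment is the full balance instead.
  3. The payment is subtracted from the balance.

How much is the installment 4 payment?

Installment 1: opening $6,033.18; interest $205.13 → $6,238.31; payment $1,247.66; balance $4,990.65
Installment 2: opening $4,990.65; interest $169.68 → $5,160.33; payment $1,032.07; balance $4,128.26
Installment 3: opening $4,128.26; interest $140.36 → $4,268.62; payment $853.72; balance $3,414.90
Installment 4: opening $3,414.90; interest $116.11 → $3,531.01; payment $706.20; balance $2,824.81

$706.20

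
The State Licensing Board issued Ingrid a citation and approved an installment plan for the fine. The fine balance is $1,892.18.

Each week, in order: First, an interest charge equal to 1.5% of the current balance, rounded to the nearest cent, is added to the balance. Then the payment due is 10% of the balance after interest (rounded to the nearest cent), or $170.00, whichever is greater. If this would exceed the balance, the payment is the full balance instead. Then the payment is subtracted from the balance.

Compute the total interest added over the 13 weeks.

$188.53

# | Opening | Interest | Payment | End bal
1 | $1,892.18 | $28.38 | $192.06 | $1,728.50
2 | $1,728.50 | $25.93 | $175.44 | $1,578.99
3 | $1,578.99 | $23.68 | $170.00 | $1,432.67
4 | $1,432.67 | $21.49 | $170.00 | $1,284.16
5 | $1,284.16 | $19.26 | $170.00 | $1,133.42
6 | $1,133.42 | $17.00 | $170.00 | $980.42
7 | $980.42 | $14.71 | $170.00 | $825.13
8 | $825.13 | $12.38 | $170.00 | $667.51
9 | $667.51 | $10.01 | $170.00 | $507.52
10 | $507.52 | $7.61 | $170.00 | $345.13
11 | $345.13 | $5.18 | $170.00 | $180.31
12 | $180.31 | $2.70 | $170.00 | $13.01
13 | $13.01 | $0.20 | $13.21 | $0.00
Total interest: $28.38 + $25.93 + $23.68 + $21.49 + $19.26 + $17.00 + $14.71 + $12.38 + $10.01 + $7.61 + $5.18 + $2.70 + $0.20 = $188.53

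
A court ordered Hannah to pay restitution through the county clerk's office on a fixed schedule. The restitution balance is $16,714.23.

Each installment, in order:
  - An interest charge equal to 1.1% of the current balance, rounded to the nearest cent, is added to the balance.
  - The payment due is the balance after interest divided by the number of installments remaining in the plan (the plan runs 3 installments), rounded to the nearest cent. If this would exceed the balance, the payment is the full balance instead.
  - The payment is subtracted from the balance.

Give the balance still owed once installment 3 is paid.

Installment 1: opening $16,714.23; interest $183.86 → $16,898.09; payment $5,632.70; balance $11,265.39
Installment 2: opening $11,265.39; interest $123.92 → $11,389.31; payment $5,694.66; balance $5,694.65
Installment 3: opening $5,694.65; interest $62.64 → $5,757.29; payment $5,757.29; balance $0.00

$0.00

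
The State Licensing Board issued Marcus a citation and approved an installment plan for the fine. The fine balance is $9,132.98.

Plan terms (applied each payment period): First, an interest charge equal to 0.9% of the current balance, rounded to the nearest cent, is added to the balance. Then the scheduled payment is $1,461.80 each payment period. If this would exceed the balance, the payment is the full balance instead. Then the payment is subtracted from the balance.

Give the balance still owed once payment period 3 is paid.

Payment period 1: $9,132.98 +$82.20 interest = $9,215.18; pay $1,461.80 → $7,753.38
Payment period 2: $7,753.38 +$69.78 interest = $7,823.16; pay $1,461.80 → $6,361.36
Payment period 3: $6,361.36 +$57.25 interest = $6,418.61; pay $1,461.80 → $4,956.81

$4,956.81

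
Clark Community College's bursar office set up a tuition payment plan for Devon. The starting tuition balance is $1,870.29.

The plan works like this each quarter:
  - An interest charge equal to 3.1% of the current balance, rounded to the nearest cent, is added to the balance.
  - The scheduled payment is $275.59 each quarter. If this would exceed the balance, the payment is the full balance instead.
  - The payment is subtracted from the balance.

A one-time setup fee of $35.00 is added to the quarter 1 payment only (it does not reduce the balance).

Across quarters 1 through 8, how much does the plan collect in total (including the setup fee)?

$2,168.05

# | Opening | Interest | Payment | Fee | End bal
1 | $1,870.29 | $57.98 | $275.59 | $35.00 | $1,652.68
2 | $1,652.68 | $51.23 | $275.59 | — | $1,428.32
3 | $1,428.32 | $44.28 | $275.59 | — | $1,197.01
4 | $1,197.01 | $37.11 | $275.59 | — | $958.53
5 | $958.53 | $29.71 | $275.59 | — | $712.65
6 | $712.65 | $22.09 | $275.59 | — | $459.15
7 | $459.15 | $14.23 | $275.59 | — | $197.79
8 | $197.79 | $6.13 | $203.92 | — | $0.00
Total paid: $2,168.05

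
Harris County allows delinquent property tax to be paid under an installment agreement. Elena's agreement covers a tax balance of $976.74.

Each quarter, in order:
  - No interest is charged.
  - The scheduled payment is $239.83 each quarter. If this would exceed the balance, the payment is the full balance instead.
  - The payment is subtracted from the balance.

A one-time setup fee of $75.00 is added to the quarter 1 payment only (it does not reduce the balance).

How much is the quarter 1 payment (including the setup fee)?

$314.83

# | Opening | Payment | Fee | End bal
1 | $976.74 | $239.83 | $75.00 | $736.91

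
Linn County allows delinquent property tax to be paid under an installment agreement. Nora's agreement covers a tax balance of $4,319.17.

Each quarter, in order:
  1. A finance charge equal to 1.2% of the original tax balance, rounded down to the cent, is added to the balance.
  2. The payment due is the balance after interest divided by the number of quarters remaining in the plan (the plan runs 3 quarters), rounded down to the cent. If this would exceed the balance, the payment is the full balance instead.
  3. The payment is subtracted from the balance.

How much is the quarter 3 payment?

$1,534.75

Quarter 1: opening $4,319.17; interest $51.83 → $4,371.00; payment $1,457.00; balance $2,914.00
Quarter 2: opening $2,914.00; interest $51.83 → $2,965.83; payment $1,482.91; balance $1,482.92
Quarter 3: opening $1,482.92; interest $51.83 → $1,534.75; payment $1,534.75; balance $0.00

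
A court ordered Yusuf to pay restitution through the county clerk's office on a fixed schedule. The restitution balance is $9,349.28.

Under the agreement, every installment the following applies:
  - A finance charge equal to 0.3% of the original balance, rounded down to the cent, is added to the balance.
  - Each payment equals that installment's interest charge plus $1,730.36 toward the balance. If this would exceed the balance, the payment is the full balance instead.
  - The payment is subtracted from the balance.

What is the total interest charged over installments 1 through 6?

Installment 1: opening $9,349.28; interest $28.04 → $9,377.32; payment $1,758.40; balance $7,618.92
Installment 2: opening $7,618.92; interest $28.04 → $7,646.96; payment $1,758.40; balance $5,888.56
Installment 3: opening $5,888.56; interest $28.04 → $5,916.60; payment $1,758.40; balance $4,158.20
Installment 4: opening $4,158.20; interest $28.04 → $4,186.24; payment $1,758.40; balance $2,427.84
Installment 5: opening $2,427.84; interest $28.04 → $2,455.88; payment $1,758.40; balance $697.48
Installment 6: opening $697.48; interest $28.04 → $725.52; payment $725.52; balance $0.00
Total interest: $28.04 + $28.04 + $28.04 + $28.04 + $28.04 + $28.04 = $168.24

$168.24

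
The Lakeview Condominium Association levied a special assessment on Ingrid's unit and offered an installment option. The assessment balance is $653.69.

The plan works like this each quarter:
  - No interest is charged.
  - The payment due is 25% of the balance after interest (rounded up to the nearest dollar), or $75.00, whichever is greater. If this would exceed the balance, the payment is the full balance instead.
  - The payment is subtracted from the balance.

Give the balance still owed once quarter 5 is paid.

Quarter 1: $653.69 − $164.00 → $489.69
Quarter 2: $489.69 − $123.00 → $366.69
Quarter 3: $366.69 − $92.00 → $274.69
Quarter 4: $274.69 − $75.00 → $199.69
Quarter 5: $199.69 − $75.00 → $124.69

$124.69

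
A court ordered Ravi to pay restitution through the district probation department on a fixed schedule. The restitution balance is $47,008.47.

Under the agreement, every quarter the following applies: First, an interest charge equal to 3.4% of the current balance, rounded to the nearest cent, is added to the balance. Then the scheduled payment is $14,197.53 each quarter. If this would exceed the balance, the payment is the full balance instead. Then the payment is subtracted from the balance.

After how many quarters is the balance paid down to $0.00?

Quarter 1: $47,008.47 +$1,598.29 interest = $48,606.76; pay $14,197.53 → $34,409.23
Quarter 2: $34,409.23 +$1,169.91 interest = $35,579.14; pay $14,197.53 → $21,381.61
Quarter 3: $21,381.61 +$726.97 interest = $22,108.58; pay $14,197.53 → $7,911.05
Quarter 4: $7,911.05 +$268.98 interest = $8,180.03; pay $8,180.03 → $0.00
Balance reaches $0.00 in quarter 4.

4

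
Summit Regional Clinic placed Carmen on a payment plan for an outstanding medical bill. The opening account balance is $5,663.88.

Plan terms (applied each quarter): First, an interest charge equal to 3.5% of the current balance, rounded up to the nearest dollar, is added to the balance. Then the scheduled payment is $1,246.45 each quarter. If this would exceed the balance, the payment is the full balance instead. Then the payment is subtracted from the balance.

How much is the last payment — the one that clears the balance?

Quarter 1: opening $5,663.88; interest $199.00 → $5,862.88; payment $1,246.45; balance $4,616.43
Quarter 2: opening $4,616.43; interest $162.00 → $4,778.43; payment $1,246.45; balance $3,531.98
Quarter 3: opening $3,531.98; interest $124.00 → $3,655.98; payment $1,246.45; balance $2,409.53
Quarter 4: opening $2,409.53; interest $85.00 → $2,494.53; payment $1,246.45; balance $1,248.08
Quarter 5: opening $1,248.08; interest $44.00 → $1,292.08; payment $1,246.45; balance $45.63
Quarter 6: opening $45.63; interest $2.00 → $47.63; payment $47.63; balance $0.00

$47.63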